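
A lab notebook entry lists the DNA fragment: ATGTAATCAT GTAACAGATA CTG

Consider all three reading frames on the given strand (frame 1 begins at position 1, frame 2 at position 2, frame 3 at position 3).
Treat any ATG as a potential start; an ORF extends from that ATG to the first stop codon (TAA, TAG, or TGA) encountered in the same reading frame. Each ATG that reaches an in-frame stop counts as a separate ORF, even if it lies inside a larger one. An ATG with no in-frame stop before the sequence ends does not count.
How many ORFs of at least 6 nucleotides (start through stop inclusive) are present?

Frame 1: ATG TAA TCA TGT AAC AGA TAC — ATG at 1, stop TAA at 4 → 6 nt.
Frame 2: TGT AAT CAT GTA ACA GAT ACT — no ATG→stop ORF.
Frame 3: GTA ATC ATG TAA CAG ATA CTG — ATG at 9, stop TAA at 12 → 6 nt.
ORFs ≥ 6 nucleotides: frame 1 1–6 (6 nucleotides), frame 3 9–14 (6 nucleotides). Count = 2.

2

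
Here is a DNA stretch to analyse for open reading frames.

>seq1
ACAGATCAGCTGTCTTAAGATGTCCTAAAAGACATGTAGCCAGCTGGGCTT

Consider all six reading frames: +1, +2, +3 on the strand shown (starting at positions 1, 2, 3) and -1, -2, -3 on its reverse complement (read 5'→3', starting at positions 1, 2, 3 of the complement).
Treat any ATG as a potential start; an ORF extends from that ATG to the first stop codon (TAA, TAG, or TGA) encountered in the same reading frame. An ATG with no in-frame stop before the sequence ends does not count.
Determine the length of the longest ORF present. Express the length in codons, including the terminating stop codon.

7

Reverse complement (5'→3'): AAGCCCAGCTGGCTACATGTCTTTTAGGACATCTTAAGACAGCTGATCTGT
Frame +1: ACA GAT CAG CTG TCT TAA GAT GTC CTA AAA GAC ATG TAG CCA GCT GGG CTT — ATG at 34, stop TAG at 37 → 6 nt.
Frame +2: CAG ATC AGC TGT CTT AAG ATG TCC TAA AAG ACA TGT AGC CAG CTG GGC — ATG at 20, stop TAA at 26 → 9 nt.
Frame +3: AGA TCA GCT GTC TTA AGA TGT CCT AAA AGA CAT GTA GCC AGC TGG GCT — no ATG→stop ORF.
Frame -1: AAG CCC AGC TGG CTA CAT GTC TTT TAG GAC ATC TTA AGA CAG CTG ATC TGT — no ATG→stop ORF.
Frame -2: AGC CCA GCT GGC TAC ATG TCT TTT AGG ACA TCT TAA GAC AGC TGA TCT — ATG at 17, stop TAA at 35 → 21 nt.
Frame -3: GCC CAG CTG GCT ACA TGT CTT TTA GGA CAT CTT AAG ACA GCT GAT CTG — no ATG→stop ORF.
Longest: frame -2, positions 17–37, 21 nt = 7 codons = 6 aa. → 7 codons.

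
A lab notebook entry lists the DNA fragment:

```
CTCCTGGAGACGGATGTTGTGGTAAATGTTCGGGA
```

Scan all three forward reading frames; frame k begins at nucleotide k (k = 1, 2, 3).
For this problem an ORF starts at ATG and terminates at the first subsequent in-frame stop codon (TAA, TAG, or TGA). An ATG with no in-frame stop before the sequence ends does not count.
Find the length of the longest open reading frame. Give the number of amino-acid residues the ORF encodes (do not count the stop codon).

3

Frame 1: CTC CTG GAG ACG GAT GTT GTG GTA AAT GTT CGG — no ATG→stop ORF.
Frame 2: TCC TGG AGA CGG ATG TTG TGG TAA ATG TTC GGG — ATG at 14, stop TAA at 23 → 12 nt.
Frame 3: CCT GGA GAC GGA TGT TGT GGT AAA TGT TCG GGA — no ATG→stop ORF.
Longest: frame 2, positions 14–25, 12 nt = 4 codons = 3 aa. → 3 amino acids.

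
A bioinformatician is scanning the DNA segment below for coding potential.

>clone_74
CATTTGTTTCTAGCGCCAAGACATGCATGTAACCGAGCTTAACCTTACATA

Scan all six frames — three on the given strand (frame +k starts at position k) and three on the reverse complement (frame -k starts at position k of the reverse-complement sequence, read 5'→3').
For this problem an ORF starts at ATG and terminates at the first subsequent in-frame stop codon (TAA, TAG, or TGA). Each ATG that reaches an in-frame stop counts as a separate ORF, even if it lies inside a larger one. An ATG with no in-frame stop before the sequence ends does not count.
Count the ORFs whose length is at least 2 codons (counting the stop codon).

Reverse complement (5'→3'): TATGTAAGGTTAAGCTCGGTTACATGCATGTCTTGGCGCTAGAAACAAATG
Frame +1: CAT TTG TTT CTA GCG CCA AGA CAT GCA TGT AAC CGA GCT TAA CCT TAC ATA — no ATG→stop ORF.
Frame +2: ATT TGT TTC TAG CGC CAA GAC ATG CAT GTA ACC GAG CTT AAC CTT ACA — no ATG→stop ORF.
Frame +3: TTT GTT TCT AGC GCC AAG ACA TGC ATG TAA CCG AGC TTA ACC TTA CAT — ATG at 27, stop TAA at 30 → 6 nt.
Frame -1: TAT GTA AGG TTA AGC TCG GTT ACA TGC ATG TCT TGG CGC TAG AAA CAA ATG — ATG at 28, stop TAG at 40 → 15 nt.
Frame -2: ATG TAA GGT TAA GCT CGG TTA CAT GCA TGT CTT GGC GCT AGA AAC AAA — ATG at 2, stop TAA at 5 → 6 nt.
Frame -3: TGT AAG GTT AAG CTC GGT TAC ATG CAT GTC TTG GCG CTA GAA ACA AAT — no ATG→stop ORF.
ORFs ≥ 2 codons: frame +3 27–32 (2 codons), frame -1 28–42 (5 codons), frame -2 2–7 (2 codons). Count = 3.

3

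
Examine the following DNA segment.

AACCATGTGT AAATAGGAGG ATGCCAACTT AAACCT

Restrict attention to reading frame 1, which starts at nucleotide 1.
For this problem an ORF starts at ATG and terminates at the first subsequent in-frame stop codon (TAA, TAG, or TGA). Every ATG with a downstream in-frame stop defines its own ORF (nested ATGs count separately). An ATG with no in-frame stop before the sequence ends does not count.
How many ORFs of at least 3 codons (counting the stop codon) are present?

0

Frame 1: AAC CAT GTG TAA ATA GGA GGA TGC CAA CTT AAA CCT — no ATG→stop ORF.
No ORF reaches 3 codons. Count = 0.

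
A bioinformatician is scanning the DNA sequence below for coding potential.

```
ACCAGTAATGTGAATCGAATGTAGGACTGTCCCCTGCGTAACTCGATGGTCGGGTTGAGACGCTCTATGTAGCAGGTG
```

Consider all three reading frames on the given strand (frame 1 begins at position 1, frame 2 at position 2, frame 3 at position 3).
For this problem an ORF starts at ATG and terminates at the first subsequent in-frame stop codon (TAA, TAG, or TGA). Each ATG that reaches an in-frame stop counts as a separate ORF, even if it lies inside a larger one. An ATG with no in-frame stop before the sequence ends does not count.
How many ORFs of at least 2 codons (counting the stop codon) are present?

Frame 1: ACC AGT AAT GTG AAT CGA ATG TAG GAC TGT CCC CTG CGT AAC TCG ATG GTC GGG TTG AGA CGC TCT ATG TAG CAG GTG — ATG at 19, stop TAG at 22 → 6 nt; ATG at 46, stop TAG at 70 → 27 nt; ATG at 67, stop TAG at 70 → 6 nt.
Frame 2: CCA GTA ATG TGA ATC GAA TGT AGG ACT GTC CCC TGC GTA ACT CGA TGG TCG GGT TGA GAC GCT CTA TGT AGC AGG — ATG at 8, stop TGA at 11 → 6 nt.
Frame 3: CAG TAA TGT GAA TCG AAT GTA GGA CTG TCC CCT GCG TAA CTC GAT GGT CGG GTT GAG ACG CTC TAT GTA GCA GGT — no ATG→stop ORF.
ORFs ≥ 2 codons: frame 1 19–24 (2 codons), frame 1 46–72 (9 codons), frame 1 67–72 (2 codons), frame 2 8–13 (2 codons). Count = 4.

4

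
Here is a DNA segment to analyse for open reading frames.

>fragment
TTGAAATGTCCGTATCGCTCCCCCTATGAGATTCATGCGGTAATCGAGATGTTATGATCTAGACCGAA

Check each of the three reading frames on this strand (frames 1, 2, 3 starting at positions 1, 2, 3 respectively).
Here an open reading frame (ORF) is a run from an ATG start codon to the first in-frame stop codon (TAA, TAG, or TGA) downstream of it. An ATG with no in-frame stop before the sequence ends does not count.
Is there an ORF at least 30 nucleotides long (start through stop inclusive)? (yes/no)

Frame 1: TTG AAA TGT CCG TAT CGC TCC CCC TAT GAG ATT CAT GCG GTA ATC GAG ATG TTA TGA TCT AGA CCG — ATG at 49, stop TGA at 55 → 9 nt.
Frame 2: TGA AAT GTC CGT ATC GCT CCC CCT ATG AGA TTC ATG CGG TAA TCG AGA TGT TAT GAT CTA GAC CGA — ATG at 26, stop TAA at 41 → 18 nt; ATG at 35, stop TAA at 41 → 9 nt.
Frame 3: GAA ATG TCC GTA TCG CTC CCC CTA TGA GAT TCA TGC GGT AAT CGA GAT GTT ATG ATC TAG ACC GAA — ATG at 6, stop TGA at 27 → 24 nt; ATG at 54, stop TAG at 60 → 9 nt.
Largest ORF found is 24 nucleotides < 30, so no.

no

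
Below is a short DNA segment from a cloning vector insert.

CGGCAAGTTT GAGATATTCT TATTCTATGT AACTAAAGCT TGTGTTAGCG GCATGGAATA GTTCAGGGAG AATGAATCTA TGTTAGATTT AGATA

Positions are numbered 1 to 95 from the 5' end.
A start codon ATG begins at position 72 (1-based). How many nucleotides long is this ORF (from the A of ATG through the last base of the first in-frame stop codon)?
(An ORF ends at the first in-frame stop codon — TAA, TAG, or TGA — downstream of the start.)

15

Codons from position 72: ATG (72–74), AAT (75–77), CTA (78–80), TGT (81–83), TAG (84–86).
TAG is the first in-frame stop; ORF spans 72–86, 15 nucleotides.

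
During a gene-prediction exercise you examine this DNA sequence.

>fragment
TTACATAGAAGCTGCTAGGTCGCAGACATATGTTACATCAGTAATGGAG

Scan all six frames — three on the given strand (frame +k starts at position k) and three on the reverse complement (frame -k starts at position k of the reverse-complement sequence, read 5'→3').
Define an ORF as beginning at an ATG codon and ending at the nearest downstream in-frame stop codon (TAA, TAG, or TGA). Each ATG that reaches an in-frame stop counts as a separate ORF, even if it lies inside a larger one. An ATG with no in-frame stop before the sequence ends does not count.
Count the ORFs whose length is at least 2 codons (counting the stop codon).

Reverse complement (5'→3'): CTCCATTACTGATGTAACATATGTCTGCGACCTAGCAGCTTCTATGTAA
Frame +1: TTA CAT AGA AGC TGC TAG GTC GCA GAC ATA TGT TAC ATC AGT AAT GGA — no ATG→stop ORF.
Frame +2: TAC ATA GAA GCT GCT AGG TCG CAG ACA TAT GTT ACA TCA GTA ATG GAG — no ATG→stop ORF.
Frame +3: ACA TAG AAG CTG CTA GGT CGC AGA CAT ATG TTA CAT CAG TAA TGG — ATG at 30, stop TAA at 42 → 15 nt.
Frame -1: CTC CAT TAC TGA TGT AAC ATA TGT CTG CGA CCT AGC AGC TTC TAT GTA — no ATG→stop ORF.
Frame -2: TCC ATT ACT GAT GTA ACA TAT GTC TGC GAC CTA GCA GCT TCT ATG TAA — ATG at 44, stop TAA at 47 → 6 nt.
Frame -3: CCA TTA CTG ATG TAA CAT ATG TCT GCG ACC TAG CAG CTT CTA TGT — ATG at 12, stop TAA at 15 → 6 nt; ATG at 21, stop TAG at 33 → 15 nt.
ORFs ≥ 2 codons: frame +3 30–44 (5 codons), frame -2 44–49 (2 codons), frame -3 12–17 (2 codons), frame -3 21–35 (5 codons). Count = 4.

4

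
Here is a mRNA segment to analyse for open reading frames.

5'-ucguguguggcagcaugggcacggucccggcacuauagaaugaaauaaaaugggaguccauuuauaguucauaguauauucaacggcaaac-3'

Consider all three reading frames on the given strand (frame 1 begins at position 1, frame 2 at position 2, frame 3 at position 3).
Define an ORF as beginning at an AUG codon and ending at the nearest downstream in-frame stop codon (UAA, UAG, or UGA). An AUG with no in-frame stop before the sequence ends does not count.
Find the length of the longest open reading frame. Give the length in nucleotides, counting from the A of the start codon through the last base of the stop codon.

Frame 1: UCG UGU GUG GCA GCA UGG GCA CGG UCC CGG CAC UAU AGA AUG AAA UAA AAU GGG AGU CCA UUU AUA GUU CAU AGU AUA UUC AAC GGC AAA — AUG at 40, stop UAA at 46 → 9 nt.
Frame 2: CGU GUG UGG CAG CAU GGG CAC GGU CCC GGC ACU AUA GAA UGA AAU AAA AUG GGA GUC CAU UUA UAG UUC AUA GUA UAU UCA ACG GCA AAC — AUG at 50, stop UAG at 65 → 18 nt.
Frame 3: GUG UGU GGC AGC AUG GGC ACG GUC CCG GCA CUA UAG AAU GAA AUA AAA UGG GAG UCC AUU UAU AGU UCA UAG UAU AUU CAA CGG CAA — AUG at 15, stop UAG at 36 → 24 nt.
Longest: frame 3, positions 15–38, 24 nt = 8 codons = 7 aa. → 24 nucleotides.

24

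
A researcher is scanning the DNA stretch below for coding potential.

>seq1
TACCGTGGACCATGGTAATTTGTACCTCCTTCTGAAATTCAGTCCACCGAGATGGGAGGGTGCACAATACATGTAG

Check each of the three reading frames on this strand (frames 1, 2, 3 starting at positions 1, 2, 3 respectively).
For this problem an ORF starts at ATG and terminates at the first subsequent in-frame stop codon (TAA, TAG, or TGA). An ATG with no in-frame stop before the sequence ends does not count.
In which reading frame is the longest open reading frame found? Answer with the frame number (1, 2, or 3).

3

Frame 1: TAC CGT GGA CCA TGG TAA TTT GTA CCT CCT TCT GAA ATT CAG TCC ACC GAG ATG GGA GGG TGC ACA ATA CAT GTA — no ATG→stop ORF.
Frame 2: ACC GTG GAC CAT GGT AAT TTG TAC CTC CTT CTG AAA TTC AGT CCA CCG AGA TGG GAG GGT GCA CAA TAC ATG TAG — ATG at 71, stop TAG at 74 → 6 nt.
Frame 3: CCG TGG ACC ATG GTA ATT TGT ACC TCC TTC TGA AAT TCA GTC CAC CGA GAT GGG AGG GTG CAC AAT ACA TGT — ATG at 12, stop TGA at 33 → 24 nt.
Longest ORF is 24 nt in frame 3 (positions 12–35).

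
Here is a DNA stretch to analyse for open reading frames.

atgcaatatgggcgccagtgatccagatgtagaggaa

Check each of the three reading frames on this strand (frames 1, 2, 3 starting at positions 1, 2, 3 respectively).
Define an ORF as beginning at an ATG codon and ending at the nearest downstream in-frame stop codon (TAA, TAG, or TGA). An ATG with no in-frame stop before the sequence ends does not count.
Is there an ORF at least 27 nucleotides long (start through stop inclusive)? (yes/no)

Frame 1: ATG CAA TAT GGG CGC CAG TGA TCC AGA TGT AGA GGA — ATG at 1, stop TGA at 19 → 21 nt.
Frame 2: TGC AAT ATG GGC GCC AGT GAT CCA GAT GTA GAG GAA — no ATG→stop ORF.
Frame 3: GCA ATA TGG GCG CCA GTG ATC CAG ATG TAG AGG — ATG at 27, stop TAG at 30 → 6 nt.
Largest ORF found is 21 nucleotides < 27, so no.

no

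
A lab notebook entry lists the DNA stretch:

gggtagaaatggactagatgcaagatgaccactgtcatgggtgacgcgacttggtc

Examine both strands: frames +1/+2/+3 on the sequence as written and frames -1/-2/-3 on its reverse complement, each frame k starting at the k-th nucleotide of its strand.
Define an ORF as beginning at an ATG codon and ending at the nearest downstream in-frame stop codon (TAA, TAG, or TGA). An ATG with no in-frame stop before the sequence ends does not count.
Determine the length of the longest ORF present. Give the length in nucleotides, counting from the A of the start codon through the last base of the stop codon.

27

Reverse complement (5'→3'): GACCAAGTCGCGTCACCCATGACAGTGGTCATCTTGCATCTAGTCCATTTCTACCC
Frame +1: GGG TAG AAA TGG ACT AGA TGC AAG ATG ACC ACT GTC ATG GGT GAC GCG ACT TGG — no ATG→stop ORF.
Frame +2: GGT AGA AAT GGA CTA GAT GCA AGA TGA CCA CTG TCA TGG GTG ACG CGA CTT GGT — no ATG→stop ORF.
Frame +3: GTA GAA ATG GAC TAG ATG CAA GAT GAC CAC TGT CAT GGG TGA CGC GAC TTG GTC — ATG at 9, stop TAG at 15 → 9 nt; ATG at 18, stop TGA at 42 → 27 nt.
Frame -1: GAC CAA GTC GCG TCA CCC ATG ACA GTG GTC ATC TTG CAT CTA GTC CAT TTC TAC — no ATG→stop ORF.
Frame -2: ACC AAG TCG CGT CAC CCA TGA CAG TGG TCA TCT TGC ATC TAG TCC ATT TCT ACC — no ATG→stop ORF.
Frame -3: CCA AGT CGC GTC ACC CAT GAC AGT GGT CAT CTT GCA TCT AGT CCA TTT CTA CCC — no ATG→stop ORF.
Longest: frame +3, positions 18–44, 27 nt = 9 codons = 8 aa. → 27 nucleotides.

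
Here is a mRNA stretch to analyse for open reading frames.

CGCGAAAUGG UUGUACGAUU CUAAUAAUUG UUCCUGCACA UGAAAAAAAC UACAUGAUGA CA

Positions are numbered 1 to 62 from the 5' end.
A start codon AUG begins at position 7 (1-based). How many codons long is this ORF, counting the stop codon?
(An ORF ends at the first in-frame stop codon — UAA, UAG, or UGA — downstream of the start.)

6

Codons from position 7: AUG (7–9), GUU (10–12), GUA (13–15), CGA (16–18), UUC (19–21), UAA (22–24).
UAA is the first in-frame stop; that's 6 codons including the stop.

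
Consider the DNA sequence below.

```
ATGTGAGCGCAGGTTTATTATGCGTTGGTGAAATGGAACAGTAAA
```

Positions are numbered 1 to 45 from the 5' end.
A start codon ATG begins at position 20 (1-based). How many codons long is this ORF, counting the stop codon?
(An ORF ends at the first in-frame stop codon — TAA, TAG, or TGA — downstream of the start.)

Codons from position 20: ATG (20–22), CGT (23–25), TGG (26–28), TGA (29–31).
TGA is the first in-frame stop; that's 4 codons including the stop.

4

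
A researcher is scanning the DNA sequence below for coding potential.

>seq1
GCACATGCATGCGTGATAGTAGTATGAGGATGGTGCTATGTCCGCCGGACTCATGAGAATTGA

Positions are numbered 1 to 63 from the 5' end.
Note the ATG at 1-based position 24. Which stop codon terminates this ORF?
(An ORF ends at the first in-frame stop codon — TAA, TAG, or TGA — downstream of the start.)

TGA

Codons from position 24: ATG (24–26), AGG (27–29), ATG (30–32), GTG (33–35), CTA (36–38), TGT (39–41), CCG (42–44), CCG (45–47), GAC (48–50), TCA (51–53), TGA (54–56).
The first in-frame stop codon is TGA.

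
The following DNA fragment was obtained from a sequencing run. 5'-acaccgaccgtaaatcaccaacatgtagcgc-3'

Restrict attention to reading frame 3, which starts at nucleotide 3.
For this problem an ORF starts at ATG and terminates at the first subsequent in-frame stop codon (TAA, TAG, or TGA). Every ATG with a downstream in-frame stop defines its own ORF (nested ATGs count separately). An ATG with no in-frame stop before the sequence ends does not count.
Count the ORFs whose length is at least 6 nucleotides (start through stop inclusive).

0

Frame 3: ACC GAC CGT AAA TCA CCA ACA TGT AGC — no ATG→stop ORF.
No ORF reaches 6 nucleotides. Count = 0.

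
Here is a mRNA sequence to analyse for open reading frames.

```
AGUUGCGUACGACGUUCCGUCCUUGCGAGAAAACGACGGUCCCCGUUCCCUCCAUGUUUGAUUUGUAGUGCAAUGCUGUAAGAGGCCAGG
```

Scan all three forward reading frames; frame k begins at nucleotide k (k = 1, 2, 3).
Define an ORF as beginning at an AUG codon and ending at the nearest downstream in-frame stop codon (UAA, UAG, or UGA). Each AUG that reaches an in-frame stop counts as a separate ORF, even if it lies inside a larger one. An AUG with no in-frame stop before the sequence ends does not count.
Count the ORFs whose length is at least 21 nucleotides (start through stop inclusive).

Frame 1: AGU UGC GUA CGA CGU UCC GUC CUU GCG AGA AAA CGA CGG UCC CCG UUC CCU CCA UGU UUG AUU UGU AGU GCA AUG CUG UAA GAG GCC AGG — AUG at 73, stop UAA at 79 → 9 nt.
Frame 2: GUU GCG UAC GAC GUU CCG UCC UUG CGA GAA AAC GAC GGU CCC CGU UCC CUC CAU GUU UGA UUU GUA GUG CAA UGC UGU AAG AGG CCA — no AUG→stop ORF.
Frame 3: UUG CGU ACG ACG UUC CGU CCU UGC GAG AAA ACG ACG GUC CCC GUU CCC UCC AUG UUU GAU UUG UAG UGC AAU GCU GUA AGA GGC CAG — AUG at 54, stop UAG at 66 → 15 nt.
No ORF reaches 21 nucleotides. Count = 0.

0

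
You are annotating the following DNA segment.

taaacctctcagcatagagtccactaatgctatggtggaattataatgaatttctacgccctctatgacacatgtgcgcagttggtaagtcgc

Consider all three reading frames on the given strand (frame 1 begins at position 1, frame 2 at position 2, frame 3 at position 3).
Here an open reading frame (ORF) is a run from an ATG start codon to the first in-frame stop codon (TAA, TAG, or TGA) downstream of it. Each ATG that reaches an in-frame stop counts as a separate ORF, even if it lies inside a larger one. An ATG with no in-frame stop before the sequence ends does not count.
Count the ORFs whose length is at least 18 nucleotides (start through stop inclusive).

2

Frame 1: TAA ACC TCT CAG CAT AGA GTC CAC TAA TGC TAT GGT GGA ATT ATA ATG AAT TTC TAC GCC CTC TAT GAC ACA TGT GCG CAG TTG GTA AGT CGC — no ATG→stop ORF.
Frame 2: AAA CCT CTC AGC ATA GAG TCC ACT AAT GCT ATG GTG GAA TTA TAA TGA ATT TCT ACG CCC TCT ATG ACA CAT GTG CGC AGT TGG TAA GTC — ATG at 32, stop TAA at 44 → 15 nt; ATG at 65, stop TAA at 86 → 24 nt.
Frame 3: AAC CTC TCA GCA TAG AGT CCA CTA ATG CTA TGG TGG AAT TAT AAT GAA TTT CTA CGC CCT CTA TGA CAC ATG TGC GCA GTT GGT AAG TCG — ATG at 27, stop TGA at 66 → 42 nt.
ORFs ≥ 18 nucleotides: frame 2 65–88 (24 nucleotides), frame 3 27–68 (42 nucleotides). Count = 2.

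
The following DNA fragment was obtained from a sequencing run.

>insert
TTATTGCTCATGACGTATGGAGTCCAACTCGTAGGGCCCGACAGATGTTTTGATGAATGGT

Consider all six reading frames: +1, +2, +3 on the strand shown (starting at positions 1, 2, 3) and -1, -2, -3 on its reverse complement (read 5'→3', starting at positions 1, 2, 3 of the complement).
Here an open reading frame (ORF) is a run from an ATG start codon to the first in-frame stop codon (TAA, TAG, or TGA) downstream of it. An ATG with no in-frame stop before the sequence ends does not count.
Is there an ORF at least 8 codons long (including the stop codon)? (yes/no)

Reverse complement (5'→3'): ACCATTCATCAAAACATCTGTCGGGCCCTACGAGTTGGACTCCATACGTCATGAGCAATAA
Frame +1: TTA TTG CTC ATG ACG TAT GGA GTC CAA CTC GTA GGG CCC GAC AGA TGT TTT GAT GAA TGG — no ATG→stop ORF.
Frame +2: TAT TGC TCA TGA CGT ATG GAG TCC AAC TCG TAG GGC CCG ACA GAT GTT TTG ATG AAT GGT — ATG at 17, stop TAG at 32 → 18 nt.
Frame +3: ATT GCT CAT GAC GTA TGG AGT CCA ACT CGT AGG GCC CGA CAG ATG TTT TGA TGA ATG — ATG at 45, stop TGA at 51 → 9 nt.
Frame -1: ACC ATT CAT CAA AAC ATC TGT CGG GCC CTA CGA GTT GGA CTC CAT ACG TCA TGA GCA ATA — no ATG→stop ORF.
Frame -2: CCA TTC ATC AAA ACA TCT GTC GGG CCC TAC GAG TTG GAC TCC ATA CGT CAT GAG CAA TAA — no ATG→stop ORF.
Frame -3: CAT TCA TCA AAA CAT CTG TCG GGC CCT ACG AGT TGG ACT CCA TAC GTC ATG AGC AAT — no ATG→stop ORF.
Largest ORF found is 6 codons < 8, so no.

no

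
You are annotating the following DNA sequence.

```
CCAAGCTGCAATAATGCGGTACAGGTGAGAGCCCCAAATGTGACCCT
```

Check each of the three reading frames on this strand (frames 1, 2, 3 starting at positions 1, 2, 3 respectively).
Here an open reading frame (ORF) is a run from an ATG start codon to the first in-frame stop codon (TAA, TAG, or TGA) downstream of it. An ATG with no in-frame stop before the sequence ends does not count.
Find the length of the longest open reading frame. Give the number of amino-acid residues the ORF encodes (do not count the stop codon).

Frame 1: CCA AGC TGC AAT AAT GCG GTA CAG GTG AGA GCC CCA AAT GTG ACC — no ATG→stop ORF.
Frame 2: CAA GCT GCA ATA ATG CGG TAC AGG TGA GAG CCC CAA ATG TGA CCC — ATG at 14, stop TGA at 26 → 15 nt; ATG at 38, stop TGA at 41 → 6 nt.
Frame 3: AAG CTG CAA TAA TGC GGT ACA GGT GAG AGC CCC AAA TGT GAC CCT — no ATG→stop ORF.
Longest: frame 2, positions 14–28, 15 nt = 5 codons = 4 aa. → 4 amino acids.

4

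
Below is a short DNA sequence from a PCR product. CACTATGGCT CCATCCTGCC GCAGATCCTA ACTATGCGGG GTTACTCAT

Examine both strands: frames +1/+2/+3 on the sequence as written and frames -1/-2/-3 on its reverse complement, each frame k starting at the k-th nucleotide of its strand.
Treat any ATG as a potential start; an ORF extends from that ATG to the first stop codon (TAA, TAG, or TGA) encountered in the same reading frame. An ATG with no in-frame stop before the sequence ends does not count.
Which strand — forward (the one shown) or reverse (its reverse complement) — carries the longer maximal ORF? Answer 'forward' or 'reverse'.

Reverse complement (5'→3'): ATGAGTAACCCCGCATAGTTAGGATCTGCGGCAGGATGGAGCCATAGTG
Frame +1: CAC TAT GGC TCC ATC CTG CCG CAG ATC CTA ACT ATG CGG GGT TAC TCA — no ATG→stop ORF.
Frame +2: ACT ATG GCT CCA TCC TGC CGC AGA TCC TAA CTA TGC GGG GTT ACT CAT — ATG at 5, stop TAA at 29 → 27 nt.
Frame +3: CTA TGG CTC CAT CCT GCC GCA GAT CCT AAC TAT GCG GGG TTA CTC — no ATG→stop ORF.
Frame -1: ATG AGT AAC CCC GCA TAG TTA GGA TCT GCG GCA GGA TGG AGC CAT AGT — ATG at 1, stop TAG at 16 → 18 nt.
Frame -2: TGA GTA ACC CCG CAT AGT TAG GAT CTG CGG CAG GAT GGA GCC ATA GTG — no ATG→stop ORF.
Frame -3: GAG TAA CCC CGC ATA GTT AGG ATC TGC GGC AGG ATG GAG CCA TAG — ATG at 36, stop TAG at 45 → 12 nt.
Forward-strand max 27 nt; reverse-strand max 18 nt. The forward strand has the longer ORF.

forward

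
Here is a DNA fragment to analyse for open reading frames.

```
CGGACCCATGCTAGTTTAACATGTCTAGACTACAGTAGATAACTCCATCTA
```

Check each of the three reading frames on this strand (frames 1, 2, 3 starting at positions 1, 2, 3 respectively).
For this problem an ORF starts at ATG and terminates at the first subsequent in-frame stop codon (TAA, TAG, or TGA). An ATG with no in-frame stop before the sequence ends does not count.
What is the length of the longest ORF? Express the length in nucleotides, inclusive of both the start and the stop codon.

18

Frame 1: CGG ACC CAT GCT AGT TTA ACA TGT CTA GAC TAC AGT AGA TAA CTC CAT CTA — no ATG→stop ORF.
Frame 2: GGA CCC ATG CTA GTT TAA CAT GTC TAG ACT ACA GTA GAT AAC TCC ATC — ATG at 8, stop TAA at 17 → 12 nt.
Frame 3: GAC CCA TGC TAG TTT AAC ATG TCT AGA CTA CAG TAG ATA ACT CCA TCT — ATG at 21, stop TAG at 36 → 18 nt.
Longest: frame 3, positions 21–38, 18 nt = 6 codons = 5 aa. → 18 nucleotides.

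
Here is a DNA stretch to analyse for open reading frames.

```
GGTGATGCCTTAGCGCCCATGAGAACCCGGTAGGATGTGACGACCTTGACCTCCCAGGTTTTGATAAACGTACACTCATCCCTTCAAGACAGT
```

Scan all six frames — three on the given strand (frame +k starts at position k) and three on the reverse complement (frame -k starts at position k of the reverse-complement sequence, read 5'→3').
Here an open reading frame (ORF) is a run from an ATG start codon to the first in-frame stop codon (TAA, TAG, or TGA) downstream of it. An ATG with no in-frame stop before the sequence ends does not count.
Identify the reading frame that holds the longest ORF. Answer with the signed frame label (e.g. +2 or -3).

+1

Reverse complement (5'→3'): ACTGTCTTGAAGGGATGAGTGTACGTTTATCAAAACCTGGGAGGTCAAGGTCGTCACATCCTACCGGGTTCTCATGGGCGCTAAGGCATCACC
Frame +1: GGT GAT GCC TTA GCG CCC ATG AGA ACC CGG TAG GAT GTG ACG ACC TTG ACC TCC CAG GTT TTG ATA AAC GTA CAC TCA TCC CTT CAA GAC AGT — ATG at 19, stop TAG at 31 → 15 nt.
Frame +2: GTG ATG CCT TAG CGC CCA TGA GAA CCC GGT AGG ATG TGA CGA CCT TGA CCT CCC AGG TTT TGA TAA ACG TAC ACT CAT CCC TTC AAG ACA — ATG at 5, stop TAG at 11 → 9 nt; ATG at 35, stop TGA at 38 → 6 nt.
Frame +3: TGA TGC CTT AGC GCC CAT GAG AAC CCG GTA GGA TGT GAC GAC CTT GAC CTC CCA GGT TTT GAT AAA CGT ACA CTC ATC CCT TCA AGA CAG — no ATG→stop ORF.
Frame -1: ACT GTC TTG AAG GGA TGA GTG TAC GTT TAT CAA AAC CTG GGA GGT CAA GGT CGT CAC ATC CTA CCG GGT TCT CAT GGG CGC TAA GGC ATC ACC — no ATG→stop ORF.
Frame -2: CTG TCT TGA AGG GAT GAG TGT ACG TTT ATC AAA ACC TGG GAG GTC AAG GTC GTC ACA TCC TAC CGG GTT CTC ATG GGC GCT AAG GCA TCA — no ATG→stop ORF.
Frame -3: TGT CTT GAA GGG ATG AGT GTA CGT TTA TCA AAA CCT GGG AGG TCA AGG TCG TCA CAT CCT ACC GGG TTC TCA TGG GCG CTA AGG CAT CAC — no ATG→stop ORF.
Longest ORF is 15 nt in frame +1 (positions 19–33).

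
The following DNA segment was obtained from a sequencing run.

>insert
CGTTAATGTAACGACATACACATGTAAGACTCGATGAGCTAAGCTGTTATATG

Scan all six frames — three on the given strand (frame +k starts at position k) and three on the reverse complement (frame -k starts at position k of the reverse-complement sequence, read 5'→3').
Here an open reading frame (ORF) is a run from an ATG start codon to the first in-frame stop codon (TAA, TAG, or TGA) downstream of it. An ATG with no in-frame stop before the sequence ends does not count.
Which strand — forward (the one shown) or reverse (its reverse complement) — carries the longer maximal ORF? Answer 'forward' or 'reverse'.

reverse

Reverse complement (5'→3'): CATATAACAGCTTAGCTCATCGAGTCTTACATGTGTATGTCGTTACATTAACG
Frame +1: CGT TAA TGT AAC GAC ATA CAC ATG TAA GAC TCG ATG AGC TAA GCT GTT ATA — ATG at 22, stop TAA at 25 → 6 nt; ATG at 34, stop TAA at 40 → 9 nt.
Frame +2: GTT AAT GTA ACG ACA TAC ACA TGT AAG ACT CGA TGA GCT AAG CTG TTA TAT — no ATG→stop ORF.
Frame +3: TTA ATG TAA CGA CAT ACA CAT GTA AGA CTC GAT GAG CTA AGC TGT TAT ATG — ATG at 6, stop TAA at 9 → 6 nt.
Frame -1: CAT ATA ACA GCT TAG CTC ATC GAG TCT TAC ATG TGT ATG TCG TTA CAT TAA — ATG at 31, stop TAA at 49 → 21 nt; ATG at 37, stop TAA at 49 → 15 nt.
Frame -2: ATA TAA CAG CTT AGC TCA TCG AGT CTT ACA TGT GTA TGT CGT TAC ATT AAC — no ATG→stop ORF.
Frame -3: TAT AAC AGC TTA GCT CAT CGA GTC TTA CAT GTG TAT GTC GTT ACA TTA ACG — no ATG→stop ORF.
Forward-strand max 9 nt; reverse-strand max 21 nt. The reverse strand has the longer ORF.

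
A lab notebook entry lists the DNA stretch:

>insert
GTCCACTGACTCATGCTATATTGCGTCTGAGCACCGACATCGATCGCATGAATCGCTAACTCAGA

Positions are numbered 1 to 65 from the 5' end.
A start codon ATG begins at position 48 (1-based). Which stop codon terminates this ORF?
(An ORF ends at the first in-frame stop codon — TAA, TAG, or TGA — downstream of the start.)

TAA

Codons from position 48: ATG (48–50), AAT (51–53), CGC (54–56), TAA (57–59).
The first in-frame stop codon is TAA.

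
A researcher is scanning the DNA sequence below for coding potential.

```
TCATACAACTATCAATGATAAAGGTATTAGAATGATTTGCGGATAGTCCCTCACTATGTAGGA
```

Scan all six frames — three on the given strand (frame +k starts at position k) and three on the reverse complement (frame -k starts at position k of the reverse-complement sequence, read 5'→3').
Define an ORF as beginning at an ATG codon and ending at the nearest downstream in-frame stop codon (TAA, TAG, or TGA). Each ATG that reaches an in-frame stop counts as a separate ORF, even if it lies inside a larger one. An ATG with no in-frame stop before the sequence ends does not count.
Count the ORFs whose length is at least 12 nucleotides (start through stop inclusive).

2

Reverse complement (5'→3'): TCCTACATAGTGAGGGACTATCCGCAAATCATTCTAATACCTTTATCATTGATAGTTGTATGA
Frame +1: TCA TAC AAC TAT CAA TGA TAA AGG TAT TAG AAT GAT TTG CGG ATA GTC CCT CAC TAT GTA GGA — no ATG→stop ORF.
Frame +2: CAT ACA ACT ATC AAT GAT AAA GGT ATT AGA ATG ATT TGC GGA TAG TCC CTC ACT ATG TAG — ATG at 32, stop TAG at 44 → 15 nt; ATG at 56, stop TAG at 59 → 6 nt.
Frame +3: ATA CAA CTA TCA ATG ATA AAG GTA TTA GAA TGA TTT GCG GAT AGT CCC TCA CTA TGT AGG — ATG at 15, stop TGA at 33 → 21 nt.
Frame -1: TCC TAC ATA GTG AGG GAC TAT CCG CAA ATC ATT CTA ATA CCT TTA TCA TTG ATA GTT GTA TGA — no ATG→stop ORF.
Frame -2: CCT ACA TAG TGA GGG ACT ATC CGC AAA TCA TTC TAA TAC CTT TAT CAT TGA TAG TTG TAT — no ATG→stop ORF.
Frame -3: CTA CAT AGT GAG GGA CTA TCC GCA AAT CAT TCT AAT ACC TTT ATC ATT GAT AGT TGT ATG — no ATG→stop ORF.
ORFs ≥ 12 nucleotides: frame +2 32–46 (15 nucleotides), frame +3 15–35 (21 nucleotides). Count = 2.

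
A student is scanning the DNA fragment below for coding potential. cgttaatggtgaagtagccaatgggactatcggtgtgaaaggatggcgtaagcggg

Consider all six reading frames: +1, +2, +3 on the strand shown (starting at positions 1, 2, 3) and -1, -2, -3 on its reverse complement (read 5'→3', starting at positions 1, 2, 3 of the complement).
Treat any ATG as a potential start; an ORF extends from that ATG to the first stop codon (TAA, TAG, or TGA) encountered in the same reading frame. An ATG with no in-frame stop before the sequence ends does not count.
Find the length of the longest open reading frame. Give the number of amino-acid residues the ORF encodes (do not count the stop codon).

Reverse complement (5'→3'): CCCGCTTACGCCATCCTTTCACACCGATAGTCCCATTGGCTACTTCACCATTAACG
Frame +1: CGT TAA TGG TGA AGT AGC CAA TGG GAC TAT CGG TGT GAA AGG ATG GCG TAA GCG — ATG at 43, stop TAA at 49 → 9 nt.
Frame +2: GTT AAT GGT GAA GTA GCC AAT GGG ACT ATC GGT GTG AAA GGA TGG CGT AAG CGG — no ATG→stop ORF.
Frame +3: TTA ATG GTG AAG TAG CCA ATG GGA CTA TCG GTG TGA AAG GAT GGC GTA AGC GGG — ATG at 6, stop TAG at 15 → 12 nt; ATG at 21, stop TGA at 36 → 18 nt.
Frame -1: CCC GCT TAC GCC ATC CTT TCA CAC CGA TAG TCC CAT TGG CTA CTT CAC CAT TAA — no ATG→stop ORF.
Frame -2: CCG CTT ACG CCA TCC TTT CAC ACC GAT AGT CCC ATT GGC TAC TTC ACC ATT AAC — no ATG→stop ORF.
Frame -3: CGC TTA CGC CAT CCT TTC ACA CCG ATA GTC CCA TTG GCT ACT TCA CCA TTA ACG — no ATG→stop ORF.
Longest: frame +3, positions 21–38, 18 nt = 6 codons = 5 aa. → 5 amino acids.

5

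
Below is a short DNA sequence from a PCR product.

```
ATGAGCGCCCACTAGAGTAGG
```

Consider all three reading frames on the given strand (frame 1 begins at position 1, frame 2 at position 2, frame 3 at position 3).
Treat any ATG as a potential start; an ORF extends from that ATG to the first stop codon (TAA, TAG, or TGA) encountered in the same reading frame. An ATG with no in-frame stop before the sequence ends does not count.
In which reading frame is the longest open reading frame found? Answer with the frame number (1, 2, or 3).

Frame 1: ATG AGC GCC CAC TAG AGT AGG — ATG at 1, stop TAG at 13 → 15 nt.
Frame 2: TGA GCG CCC ACT AGA GTA — no ATG→stop ORF.
Frame 3: GAG CGC CCA CTA GAG TAG — no ATG→stop ORF.
Longest ORF is 15 nt in frame 1 (positions 1–15).

1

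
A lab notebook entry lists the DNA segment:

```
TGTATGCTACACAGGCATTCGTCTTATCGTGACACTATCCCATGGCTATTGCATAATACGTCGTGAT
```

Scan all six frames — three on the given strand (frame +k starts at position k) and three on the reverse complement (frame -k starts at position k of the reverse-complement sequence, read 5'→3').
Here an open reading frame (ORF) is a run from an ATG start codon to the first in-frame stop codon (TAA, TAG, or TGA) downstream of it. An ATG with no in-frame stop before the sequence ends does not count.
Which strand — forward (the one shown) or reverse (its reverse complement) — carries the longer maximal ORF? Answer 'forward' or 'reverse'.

Reverse complement (5'→3'): ATCACGACGTATTATGCAATAGCCATGGGATAGTGTCACGATAAGACGAATGCCTGTGTAGCATACA
Frame +1: TGT ATG CTA CAC AGG CAT TCG TCT TAT CGT GAC ACT ATC CCA TGG CTA TTG CAT AAT ACG TCG TGA — ATG at 4, stop TGA at 64 → 63 nt.
Frame +2: GTA TGC TAC ACA GGC ATT CGT CTT ATC GTG ACA CTA TCC CAT GGC TAT TGC ATA ATA CGT CGT GAT — no ATG→stop ORF.
Frame +3: TAT GCT ACA CAG GCA TTC GTC TTA TCG TGA CAC TAT CCC ATG GCT ATT GCA TAA TAC GTC GTG — ATG at 42, stop TAA at 54 → 15 nt.
Frame -1: ATC ACG ACG TAT TAT GCA ATA GCC ATG GGA TAG TGT CAC GAT AAG ACG AAT GCC TGT GTA GCA TAC — ATG at 25, stop TAG at 31 → 9 nt.
Frame -2: TCA CGA CGT ATT ATG CAA TAG CCA TGG GAT AGT GTC ACG ATA AGA CGA ATG CCT GTG TAG CAT ACA — ATG at 14, stop TAG at 20 → 9 nt; ATG at 50, stop TAG at 59 → 12 nt.
Frame -3: CAC GAC GTA TTA TGC AAT AGC CAT GGG ATA GTG TCA CGA TAA GAC GAA TGC CTG TGT AGC ATA — no ATG→stop ORF.
Forward-strand max 63 nt; reverse-strand max 12 nt. The forward strand has the longer ORF.

forward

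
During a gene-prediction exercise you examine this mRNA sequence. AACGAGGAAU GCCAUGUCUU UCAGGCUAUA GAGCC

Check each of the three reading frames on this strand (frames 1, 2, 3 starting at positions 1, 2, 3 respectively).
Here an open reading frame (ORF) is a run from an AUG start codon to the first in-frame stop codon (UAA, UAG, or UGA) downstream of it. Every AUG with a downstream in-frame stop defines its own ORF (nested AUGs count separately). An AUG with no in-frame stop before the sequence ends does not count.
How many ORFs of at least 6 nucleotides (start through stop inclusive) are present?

1

Frame 1: AAC GAG GAA UGC CAU GUC UUU CAG GCU AUA GAG — no AUG→stop ORF.
Frame 2: ACG AGG AAU GCC AUG UCU UUC AGG CUA UAG AGC — AUG at 14, stop UAG at 29 → 18 nt.
Frame 3: CGA GGA AUG CCA UGU CUU UCA GGC UAU AGA GCC — no AUG→stop ORF.
ORFs ≥ 6 nucleotides: frame 2 14–31 (18 nucleotides). Count = 1.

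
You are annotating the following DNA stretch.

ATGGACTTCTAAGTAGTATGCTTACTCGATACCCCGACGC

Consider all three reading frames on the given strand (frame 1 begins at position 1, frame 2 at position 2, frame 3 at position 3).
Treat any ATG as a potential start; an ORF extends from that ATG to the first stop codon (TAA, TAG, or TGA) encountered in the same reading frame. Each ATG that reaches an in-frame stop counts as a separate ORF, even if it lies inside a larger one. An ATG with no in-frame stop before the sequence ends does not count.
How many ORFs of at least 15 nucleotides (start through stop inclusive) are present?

0

Frame 1: ATG GAC TTC TAA GTA GTA TGC TTA CTC GAT ACC CCG ACG — ATG at 1, stop TAA at 10 → 12 nt.
Frame 2: TGG ACT TCT AAG TAG TAT GCT TAC TCG ATA CCC CGA CGC — no ATG→stop ORF.
Frame 3: GGA CTT CTA AGT AGT ATG CTT ACT CGA TAC CCC GAC — no ATG→stop ORF.
No ORF reaches 15 nucleotides. Count = 0.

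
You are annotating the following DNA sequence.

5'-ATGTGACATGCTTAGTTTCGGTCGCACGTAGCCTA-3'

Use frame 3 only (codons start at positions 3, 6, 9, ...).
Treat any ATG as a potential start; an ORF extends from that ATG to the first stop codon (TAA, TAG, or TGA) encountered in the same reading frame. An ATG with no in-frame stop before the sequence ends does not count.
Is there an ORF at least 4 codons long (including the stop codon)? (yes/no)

Frame 3: GTG ACA TGC TTA GTT TCG GTC GCA CGT AGC CTA — no ATG→stop ORF.
Largest ORF found is 0 codons < 4, so no.

no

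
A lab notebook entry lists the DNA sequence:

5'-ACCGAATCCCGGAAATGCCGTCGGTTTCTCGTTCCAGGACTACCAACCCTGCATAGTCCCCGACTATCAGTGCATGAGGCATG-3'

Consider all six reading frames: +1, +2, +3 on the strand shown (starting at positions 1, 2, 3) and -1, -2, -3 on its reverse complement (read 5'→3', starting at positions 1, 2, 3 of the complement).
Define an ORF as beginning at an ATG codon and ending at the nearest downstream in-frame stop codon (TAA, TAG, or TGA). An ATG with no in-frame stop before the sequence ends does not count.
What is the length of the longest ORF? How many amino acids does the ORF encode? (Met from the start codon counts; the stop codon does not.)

Reverse complement (5'→3'): CATGCCTCATGCACTGATAGTCGGGGACTATGCAGGGTTGGTAGTCCTGGAACGAGAAACCGACGGCATTTCCGGGATTCGGT
Frame +1: ACC GAA TCC CGG AAA TGC CGT CGG TTT CTC GTT CCA GGA CTA CCA ACC CTG CAT AGT CCC CGA CTA TCA GTG CAT GAG GCA — no ATG→stop ORF.
Frame +2: CCG AAT CCC GGA AAT GCC GTC GGT TTC TCG TTC CAG GAC TAC CAA CCC TGC ATA GTC CCC GAC TAT CAG TGC ATG AGG CAT — no ATG→stop ORF.
Frame +3: CGA ATC CCG GAA ATG CCG TCG GTT TCT CGT TCC AGG ACT ACC AAC CCT GCA TAG TCC CCG ACT ATC AGT GCA TGA GGC ATG — ATG at 15, stop TAG at 54 → 42 nt.
Frame -1: CAT GCC TCA TGC ACT GAT AGT CGG GGA CTA TGC AGG GTT GGT AGT CCT GGA ACG AGA AAC CGA CGG CAT TTC CGG GAT TCG — no ATG→stop ORF.
Frame -2: ATG CCT CAT GCA CTG ATA GTC GGG GAC TAT GCA GGG TTG GTA GTC CTG GAA CGA GAA ACC GAC GGC ATT TCC GGG ATT CGG — no ATG→stop ORF.
Frame -3: TGC CTC ATG CAC TGA TAG TCG GGG ACT ATG CAG GGT TGG TAG TCC TGG AAC GAG AAA CCG ACG GCA TTT CCG GGA TTC GGT — ATG at 9, stop TGA at 15 → 9 nt; ATG at 30, stop TAG at 42 → 15 nt.
Longest: frame +3, positions 15–56, 42 nt = 14 codons = 13 aa. → 13 amino acids.

13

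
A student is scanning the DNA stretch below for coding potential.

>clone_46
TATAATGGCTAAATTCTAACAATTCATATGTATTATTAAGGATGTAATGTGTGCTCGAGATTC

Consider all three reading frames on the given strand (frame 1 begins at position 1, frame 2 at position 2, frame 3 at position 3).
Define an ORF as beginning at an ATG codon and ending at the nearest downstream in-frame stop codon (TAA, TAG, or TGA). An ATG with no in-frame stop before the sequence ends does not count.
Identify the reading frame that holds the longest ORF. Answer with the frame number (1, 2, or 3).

Frame 1: TAT AAT GGC TAA ATT CTA ACA ATT CAT ATG TAT TAT TAA GGA TGT AAT GTG TGC TCG AGA TTC — ATG at 28, stop TAA at 37 → 12 nt.
Frame 2: ATA ATG GCT AAA TTC TAA CAA TTC ATA TGT ATT ATT AAG GAT GTA ATG TGT GCT CGA GAT — ATG at 5, stop TAA at 17 → 15 nt.
Frame 3: TAA TGG CTA AAT TCT AAC AAT TCA TAT GTA TTA TTA AGG ATG TAA TGT GTG CTC GAG ATT — ATG at 42, stop TAA at 45 → 6 nt.
Longest ORF is 15 nt in frame 2 (positions 5–19).

2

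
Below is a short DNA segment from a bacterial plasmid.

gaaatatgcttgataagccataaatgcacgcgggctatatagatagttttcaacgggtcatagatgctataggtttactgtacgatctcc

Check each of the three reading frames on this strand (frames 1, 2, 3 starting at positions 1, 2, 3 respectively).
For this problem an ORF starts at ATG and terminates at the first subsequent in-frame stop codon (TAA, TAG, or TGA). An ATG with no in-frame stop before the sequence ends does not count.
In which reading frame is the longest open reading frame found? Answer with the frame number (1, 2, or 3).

3

Frame 1: GAA ATA TGC TTG ATA AGC CAT AAA TGC ACG CGG GCT ATA TAG ATA GTT TTC AAC GGG TCA TAG ATG CTA TAG GTT TAC TGT ACG ATC TCC — ATG at 64, stop TAG at 70 → 9 nt.
Frame 2: AAA TAT GCT TGA TAA GCC ATA AAT GCA CGC GGG CTA TAT AGA TAG TTT TCA ACG GGT CAT AGA TGC TAT AGG TTT ACT GTA CGA TCT — no ATG→stop ORF.
Frame 3: AAT ATG CTT GAT AAG CCA TAA ATG CAC GCG GGC TAT ATA GAT AGT TTT CAA CGG GTC ATA GAT GCT ATA GGT TTA CTG TAC GAT CTC — ATG at 6, stop TAA at 21 → 18 nt.
Longest ORF is 18 nt in frame 3 (positions 6–23).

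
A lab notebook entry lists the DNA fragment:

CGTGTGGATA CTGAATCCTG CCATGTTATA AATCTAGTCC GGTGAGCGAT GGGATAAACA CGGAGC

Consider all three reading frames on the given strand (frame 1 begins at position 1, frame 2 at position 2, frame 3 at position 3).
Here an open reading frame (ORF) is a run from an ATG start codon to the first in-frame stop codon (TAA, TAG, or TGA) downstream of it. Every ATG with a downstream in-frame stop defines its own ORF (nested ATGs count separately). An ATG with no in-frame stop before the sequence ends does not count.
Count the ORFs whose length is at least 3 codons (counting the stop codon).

Frame 1: CGT GTG GAT ACT GAA TCC TGC CAT GTT ATA AAT CTA GTC CGG TGA GCG ATG GGA TAA ACA CGG AGC — ATG at 49, stop TAA at 55 → 9 nt.
Frame 2: GTG TGG ATA CTG AAT CCT GCC ATG TTA TAA ATC TAG TCC GGT GAG CGA TGG GAT AAA CAC GGA — ATG at 23, stop TAA at 29 → 9 nt.
Frame 3: TGT GGA TAC TGA ATC CTG CCA TGT TAT AAA TCT AGT CCG GTG AGC GAT GGG ATA AAC ACG GAG — no ATG→stop ORF.
ORFs ≥ 3 codons: frame 1 49–57 (3 codons), frame 2 23–31 (3 codons). Count = 2.

2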